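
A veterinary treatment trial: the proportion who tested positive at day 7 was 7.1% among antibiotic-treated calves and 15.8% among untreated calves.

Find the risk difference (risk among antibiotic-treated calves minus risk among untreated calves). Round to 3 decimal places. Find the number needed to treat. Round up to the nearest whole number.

RD = -0.087; NNT = 12

risk difference = 0.0710 − 0.1580 = -0.087
absolute risk difference = 0.087000
1 / 0.087000 = 11.494 → round up → 12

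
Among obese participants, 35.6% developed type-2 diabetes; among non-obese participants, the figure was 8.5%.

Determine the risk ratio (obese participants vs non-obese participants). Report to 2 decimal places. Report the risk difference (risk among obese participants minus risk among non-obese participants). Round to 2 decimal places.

RR = 4.19; RD = 0.27

RR = 0.3560 / 0.0850 = 4.19
risk difference = 0.3560 − 0.0850 = 0.27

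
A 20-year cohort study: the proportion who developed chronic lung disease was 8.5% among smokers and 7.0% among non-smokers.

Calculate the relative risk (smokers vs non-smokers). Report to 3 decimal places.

RR = 0.0850 / 0.0700 = 1.214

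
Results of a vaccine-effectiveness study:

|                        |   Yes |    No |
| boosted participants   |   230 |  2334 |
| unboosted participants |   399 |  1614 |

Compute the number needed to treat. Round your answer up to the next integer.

NNT: 10

risk, boosted participants = 230/2564 = 0.089704
risk, unboosted participants = 399/2013 = 0.198212
absolute risk difference = 0.108508
1 / 0.108508 = 9.216 → round up → 10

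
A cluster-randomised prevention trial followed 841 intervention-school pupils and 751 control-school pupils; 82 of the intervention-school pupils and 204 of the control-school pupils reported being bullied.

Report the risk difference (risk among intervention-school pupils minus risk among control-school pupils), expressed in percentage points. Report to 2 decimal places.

RD: -17.41

risk, intervention-school pupils = 82/841 = 0.0975
risk, control-school pupils = 204/751 = 0.2716
risk difference = 0.0975 − 0.2716 = -0.1741 → -17.41 percentage points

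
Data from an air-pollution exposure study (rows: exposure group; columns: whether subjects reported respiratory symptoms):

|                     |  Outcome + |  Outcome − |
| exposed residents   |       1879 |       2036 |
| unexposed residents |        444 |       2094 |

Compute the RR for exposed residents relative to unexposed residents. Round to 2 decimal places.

risk, exposed residents = 1879/3915 = 0.4799
risk, unexposed residents = 444/2538 = 0.1749
RR = 0.4799 / 0.1749 = 2.74

2.74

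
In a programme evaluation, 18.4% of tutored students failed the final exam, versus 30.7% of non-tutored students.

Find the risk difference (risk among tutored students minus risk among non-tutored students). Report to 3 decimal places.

risk difference = 0.1840 − 0.3070 = -0.123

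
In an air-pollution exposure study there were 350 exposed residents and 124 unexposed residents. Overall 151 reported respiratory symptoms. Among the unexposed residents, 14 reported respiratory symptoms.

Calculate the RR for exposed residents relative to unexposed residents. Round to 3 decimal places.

exposed residents with the outcome: 151 − 14 = 137
exposed residents without the outcome: 350 − 137 = 213
unexposed residents without the outcome: 124 − 14 = 110
risk, exposed residents = 137/350 = 0.3914
risk, unexposed residents = 14/124 = 0.1129
RR = 0.3914 / 0.1129 = 3.467

3.467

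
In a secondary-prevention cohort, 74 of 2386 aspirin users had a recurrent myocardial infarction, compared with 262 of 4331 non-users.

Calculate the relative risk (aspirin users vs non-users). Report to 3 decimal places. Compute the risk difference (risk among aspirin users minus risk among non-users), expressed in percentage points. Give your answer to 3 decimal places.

RR = 0.513; RD = -2.948

risk, aspirin users = 74/2386 = 0.03101
risk, non-users = 262/4331 = 0.06049
RR = 0.03101 / 0.06049 = 0.513
risk difference = 0.03101 − 0.06049 = -0.02948 → -2.948 percentage points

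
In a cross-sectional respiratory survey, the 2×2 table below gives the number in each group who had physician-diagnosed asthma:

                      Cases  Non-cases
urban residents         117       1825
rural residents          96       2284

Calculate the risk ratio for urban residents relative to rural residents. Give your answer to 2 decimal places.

1.49

risk, urban residents = 117/1942 = 0.06025
risk, rural residents = 96/2380 = 0.04034
RR = 0.06025 / 0.04034 = 1.49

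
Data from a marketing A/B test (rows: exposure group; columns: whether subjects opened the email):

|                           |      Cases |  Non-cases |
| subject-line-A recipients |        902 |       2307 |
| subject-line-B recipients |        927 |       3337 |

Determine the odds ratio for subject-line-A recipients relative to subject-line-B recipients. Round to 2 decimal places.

OR = 1.41

odds, subject-line-A recipients = 902/2307 = 0.3910
odds, subject-line-B recipients = 927/3337 = 0.2778
OR = 0.3910 / 0.2778 = 1.41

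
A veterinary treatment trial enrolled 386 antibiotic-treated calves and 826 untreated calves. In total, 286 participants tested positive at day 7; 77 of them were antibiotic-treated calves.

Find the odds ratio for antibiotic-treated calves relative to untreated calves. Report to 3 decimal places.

antibiotic-treated calves without the outcome: 386 − 77 = 309
untreated calves with the outcome: 286 − 77 = 209
untreated calves without the outcome: 826 − 209 = 617
odds, antibiotic-treated calves = 77/309 = 0.2492
odds, untreated calves = 209/617 = 0.3387
OR = 0.2492 / 0.3387 = 0.736

OR: 0.736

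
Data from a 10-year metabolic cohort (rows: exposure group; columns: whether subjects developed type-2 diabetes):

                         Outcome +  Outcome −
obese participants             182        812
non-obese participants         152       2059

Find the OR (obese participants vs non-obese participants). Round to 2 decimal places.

OR = (182 × 2059) / (812 × 152) = 374738/123424 ≈ 3.04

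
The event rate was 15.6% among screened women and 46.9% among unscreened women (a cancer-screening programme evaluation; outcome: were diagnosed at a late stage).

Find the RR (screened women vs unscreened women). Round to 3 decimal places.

RR = 0.1560 / 0.4690 = 0.333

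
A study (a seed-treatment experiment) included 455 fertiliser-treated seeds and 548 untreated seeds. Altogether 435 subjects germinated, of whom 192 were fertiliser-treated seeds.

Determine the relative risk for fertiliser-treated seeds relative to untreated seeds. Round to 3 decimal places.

fertiliser-treated seeds without the outcome: 455 − 192 = 263
untreated seeds with the outcome: 435 − 192 = 243
untreated seeds without the outcome: 548 − 243 = 305
risk, fertiliser-treated seeds = 192/455 = 0.4220
risk, untreated seeds = 243/548 = 0.4434
RR = 0.4220 / 0.4434 = 0.952

RR: 0.952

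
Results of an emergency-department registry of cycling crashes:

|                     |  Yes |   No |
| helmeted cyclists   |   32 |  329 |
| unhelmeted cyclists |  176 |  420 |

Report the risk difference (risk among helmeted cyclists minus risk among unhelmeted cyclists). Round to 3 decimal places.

-0.207

risk, helmeted cyclists = 32/361 = 0.0886
risk, unhelmeted cyclists = 176/596 = 0.2953
risk difference = 0.0886 − 0.2953 = -0.207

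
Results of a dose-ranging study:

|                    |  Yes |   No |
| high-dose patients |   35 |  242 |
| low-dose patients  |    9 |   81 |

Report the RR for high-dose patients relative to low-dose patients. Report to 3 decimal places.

risk, high-dose patients = 35/277 = 0.1264
risk, low-dose patients = 9/90 = 0.1000
RR = 0.1264 / 0.1000 = 1.264

RR ≈ 1.264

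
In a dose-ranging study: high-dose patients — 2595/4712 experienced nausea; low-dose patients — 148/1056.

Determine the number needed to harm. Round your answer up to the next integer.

risk, high-dose patients = 2595/4712 = 0.550722
risk, low-dose patients = 148/1056 = 0.140152
absolute risk difference = 0.410570
1 / 0.410570 = 2.436 → round up → 3

NNH = 3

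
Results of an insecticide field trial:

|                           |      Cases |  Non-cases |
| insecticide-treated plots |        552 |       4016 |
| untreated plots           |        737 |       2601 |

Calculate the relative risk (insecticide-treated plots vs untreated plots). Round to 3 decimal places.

RR ≈ 0.547

risk, insecticide-treated plots = 552/4568 = 0.1208
risk, untreated plots = 737/3338 = 0.2208
RR = 0.1208 / 0.2208 = 0.547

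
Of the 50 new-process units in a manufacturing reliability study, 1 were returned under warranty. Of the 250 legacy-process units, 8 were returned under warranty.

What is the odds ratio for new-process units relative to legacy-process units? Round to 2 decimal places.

OR = (1 × 242) / (49 × 8) = 242/392 ≈ 0.62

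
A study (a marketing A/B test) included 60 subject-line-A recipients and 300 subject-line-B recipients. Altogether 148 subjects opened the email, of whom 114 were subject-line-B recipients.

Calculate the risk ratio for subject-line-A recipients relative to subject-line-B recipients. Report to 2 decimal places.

subject-line-A recipients with the outcome: 148 − 114 = 34
subject-line-A recipients without the outcome: 60 − 34 = 26
subject-line-B recipients without the outcome: 300 − 114 = 186
risk, subject-line-A recipients = 34/60 = 0.5667
risk, subject-line-B recipients = 114/300 = 0.3800
RR = 0.5667 / 0.3800 = 1.49

1.49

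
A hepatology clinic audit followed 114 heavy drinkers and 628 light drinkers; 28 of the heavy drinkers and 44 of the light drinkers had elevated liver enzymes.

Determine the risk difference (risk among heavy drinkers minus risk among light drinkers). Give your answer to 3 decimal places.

risk, heavy drinkers = 28/114 = 0.2456
risk, light drinkers = 44/628 = 0.0701
risk difference = 0.2456 − 0.0701 = 0.176

0.176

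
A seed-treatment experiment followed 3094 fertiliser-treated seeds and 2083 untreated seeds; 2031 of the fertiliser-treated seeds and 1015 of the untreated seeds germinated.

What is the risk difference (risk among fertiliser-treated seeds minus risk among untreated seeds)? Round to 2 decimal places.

risk, fertiliser-treated seeds = 2031/3094 = 0.6564
risk, untreated seeds = 1015/2083 = 0.4873
risk difference = 0.6564 − 0.4873 = 0.17

0.17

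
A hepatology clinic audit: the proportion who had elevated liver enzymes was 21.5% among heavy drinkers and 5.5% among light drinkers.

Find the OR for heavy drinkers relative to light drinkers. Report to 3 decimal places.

odds, heavy drinkers = 0.2150/0.7850 = 0.2739
odds, light drinkers = 0.0550/0.9450 = 0.0582
OR = 0.2739 / 0.0582 = 4.706

OR = 4.706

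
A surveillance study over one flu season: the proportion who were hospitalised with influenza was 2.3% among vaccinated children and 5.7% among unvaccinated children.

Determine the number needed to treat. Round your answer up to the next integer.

NNT ≈ 30

absolute risk difference = 0.034000
1 / 0.034000 = 29.412 → round up → 30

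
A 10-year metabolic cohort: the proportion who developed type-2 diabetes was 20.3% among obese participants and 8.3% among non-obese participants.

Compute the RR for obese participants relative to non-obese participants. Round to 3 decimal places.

RR = 0.2030 / 0.0830 = 2.446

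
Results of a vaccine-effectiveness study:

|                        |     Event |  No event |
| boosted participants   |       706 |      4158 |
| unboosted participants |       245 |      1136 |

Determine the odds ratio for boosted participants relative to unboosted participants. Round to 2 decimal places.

OR = (706 × 1136) / (4158 × 245) = 802016/1018710 ≈ 0.79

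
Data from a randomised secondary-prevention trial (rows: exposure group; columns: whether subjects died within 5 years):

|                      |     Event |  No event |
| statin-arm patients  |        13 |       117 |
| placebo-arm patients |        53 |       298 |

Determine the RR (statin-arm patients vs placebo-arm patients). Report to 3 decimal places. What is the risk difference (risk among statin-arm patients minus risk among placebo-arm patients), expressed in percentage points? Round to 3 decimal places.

RR = 0.662; RD = -5.100

risk, statin-arm patients = 13/130 = 0.1000
risk, placebo-arm patients = 53/351 = 0.1510
RR = 0.1000 / 0.1510 = 0.662
risk difference = 0.1000 − 0.1510 = -0.0510 → -5.100 percentage points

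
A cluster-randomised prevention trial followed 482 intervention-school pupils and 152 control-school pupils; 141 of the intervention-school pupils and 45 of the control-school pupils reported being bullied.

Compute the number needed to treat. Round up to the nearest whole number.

284

risk, intervention-school pupils = 141/482 = 0.292531
risk, control-school pupils = 45/152 = 0.296053
absolute risk difference = 0.003522
1 / 0.003522 = 283.930 → round up → 284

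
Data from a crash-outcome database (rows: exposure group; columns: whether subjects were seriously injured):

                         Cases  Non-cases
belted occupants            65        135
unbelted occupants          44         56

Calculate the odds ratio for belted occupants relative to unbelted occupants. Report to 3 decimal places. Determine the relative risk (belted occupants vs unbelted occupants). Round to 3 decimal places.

OR = (65 × 56) / (135 × 44) = 3640/5940 ≈ 0.613
risk, belted occupants = 65/200 = 0.3250
risk, unbelted occupants = 44/100 = 0.4400
RR = 0.3250 / 0.4400 = 0.739

OR = 0.613; RR = 0.739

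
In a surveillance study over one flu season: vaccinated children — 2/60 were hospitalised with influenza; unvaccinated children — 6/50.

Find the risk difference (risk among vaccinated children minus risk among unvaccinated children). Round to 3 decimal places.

risk, vaccinated children = 2/60 = 0.03333
risk, unvaccinated children = 6/50 = 0.12000
risk difference = 0.03333 − 0.12000 = -0.087

RD: -0.087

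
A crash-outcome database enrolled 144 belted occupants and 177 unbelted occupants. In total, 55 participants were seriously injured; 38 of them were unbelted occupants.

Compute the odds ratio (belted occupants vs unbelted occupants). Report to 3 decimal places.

belted occupants with the outcome: 55 − 38 = 17
belted occupants without the outcome: 144 − 17 = 127
unbelted occupants without the outcome: 177 − 38 = 139
OR = (17 × 139) / (127 × 38) = 2363/4826 ≈ 0.490

OR = 0.490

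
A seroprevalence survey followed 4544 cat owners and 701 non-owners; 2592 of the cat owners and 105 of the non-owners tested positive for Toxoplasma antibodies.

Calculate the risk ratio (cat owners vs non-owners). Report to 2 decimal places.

3.81

risk, cat owners = 2592/4544 = 0.5704
risk, non-owners = 105/701 = 0.1498
RR = 0.5704 / 0.1498 = 3.81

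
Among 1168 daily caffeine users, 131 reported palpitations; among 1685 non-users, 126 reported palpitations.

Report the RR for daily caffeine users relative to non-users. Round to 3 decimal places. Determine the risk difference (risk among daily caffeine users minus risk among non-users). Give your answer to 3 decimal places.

risk, daily caffeine users = 131/1168 = 0.1122
risk, non-users = 126/1685 = 0.0748
RR = 0.1122 / 0.0748 = 1.500
risk difference = 0.1122 − 0.0748 = 0.037

RR = 1.500; RD = 0.037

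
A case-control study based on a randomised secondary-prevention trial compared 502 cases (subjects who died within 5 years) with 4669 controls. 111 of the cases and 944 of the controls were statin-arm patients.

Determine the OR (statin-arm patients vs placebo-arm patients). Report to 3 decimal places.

1.120

odds, statin-arm patients = 111/944 = 0.1176
odds, placebo-arm patients = 391/3725 = 0.1050
OR = 0.1176 / 0.1050 = 1.120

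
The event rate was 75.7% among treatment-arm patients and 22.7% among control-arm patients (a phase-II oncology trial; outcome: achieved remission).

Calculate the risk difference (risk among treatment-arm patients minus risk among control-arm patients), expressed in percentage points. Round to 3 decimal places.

RD: 53.000

risk difference = 0.7570 − 0.2270 = 0.5300 → 53.000 percentage points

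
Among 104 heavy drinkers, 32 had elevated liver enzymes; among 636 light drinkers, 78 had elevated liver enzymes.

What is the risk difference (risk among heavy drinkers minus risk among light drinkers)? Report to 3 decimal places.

risk, heavy drinkers = 32/104 = 0.3077
risk, light drinkers = 78/636 = 0.1226
risk difference = 0.3077 − 0.1226 = 0.185

0.185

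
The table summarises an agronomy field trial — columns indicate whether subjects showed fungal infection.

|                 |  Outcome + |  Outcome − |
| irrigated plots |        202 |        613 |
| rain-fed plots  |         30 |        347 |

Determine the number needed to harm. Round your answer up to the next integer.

NNH ≈ 6

risk, irrigated plots = 202/815 = 0.247853
risk, rain-fed plots = 30/377 = 0.079576
absolute risk difference = 0.168277
1 / 0.168277 = 5.943 → round up → 6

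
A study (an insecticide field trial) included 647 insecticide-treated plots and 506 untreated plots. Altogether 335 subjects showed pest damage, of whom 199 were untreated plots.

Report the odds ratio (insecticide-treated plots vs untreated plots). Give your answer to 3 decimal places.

insecticide-treated plots with the outcome: 335 − 199 = 136
insecticide-treated plots without the outcome: 647 − 136 = 511
untreated plots without the outcome: 506 − 199 = 307
odds, insecticide-treated plots = 136/511 = 0.2661
odds, untreated plots = 199/307 = 0.6482
OR = 0.2661 / 0.6482 = 0.411

OR: 0.411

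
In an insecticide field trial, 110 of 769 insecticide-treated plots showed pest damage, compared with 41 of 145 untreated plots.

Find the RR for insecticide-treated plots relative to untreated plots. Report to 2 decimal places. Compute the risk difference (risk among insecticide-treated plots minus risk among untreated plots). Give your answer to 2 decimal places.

risk, insecticide-treated plots = 110/769 = 0.1430
risk, untreated plots = 41/145 = 0.2828
RR = 0.1430 / 0.2828 = 0.51
risk difference = 0.1430 − 0.2828 = -0.14

RR = 0.51; RD = -0.14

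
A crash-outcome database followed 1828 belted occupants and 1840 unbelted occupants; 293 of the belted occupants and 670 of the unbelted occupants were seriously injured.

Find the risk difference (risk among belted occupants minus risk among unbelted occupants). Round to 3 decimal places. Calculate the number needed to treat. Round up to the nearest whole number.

risk, belted occupants = 293/1828 = 0.1603
risk, unbelted occupants = 670/1840 = 0.3641
risk difference = 0.1603 − 0.3641 = -0.204
absolute risk difference = 0.203846
1 / 0.203846 = 4.906 → round up → 5

RD = -0.204; NNT = 5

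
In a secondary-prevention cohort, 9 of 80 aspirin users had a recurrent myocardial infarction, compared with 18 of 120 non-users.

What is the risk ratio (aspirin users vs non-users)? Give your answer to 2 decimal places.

risk, aspirin users = 9/80 = 0.1125
risk, non-users = 18/120 = 0.1500
RR = 0.1125 / 0.1500 = 0.75

RR ≈ 0.75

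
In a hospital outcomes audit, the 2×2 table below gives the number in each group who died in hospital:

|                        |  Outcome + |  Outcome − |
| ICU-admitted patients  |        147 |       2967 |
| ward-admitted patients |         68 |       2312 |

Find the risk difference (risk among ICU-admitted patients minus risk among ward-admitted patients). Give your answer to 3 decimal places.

risk, ICU-admitted patients = 147/3114 = 0.04721
risk, ward-admitted patients = 68/2380 = 0.02857
risk difference = 0.04721 − 0.02857 = 0.019

0.019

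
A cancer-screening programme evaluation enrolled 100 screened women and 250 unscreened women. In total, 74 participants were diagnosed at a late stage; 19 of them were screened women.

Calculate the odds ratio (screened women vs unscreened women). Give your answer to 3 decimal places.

screened women without the outcome: 100 − 19 = 81
unscreened women with the outcome: 74 − 19 = 55
unscreened women without the outcome: 250 − 55 = 195
odds, screened women = 19/81 = 0.2346
odds, unscreened women = 55/195 = 0.2821
OR = 0.2346 / 0.2821 = 0.832

OR: 0.832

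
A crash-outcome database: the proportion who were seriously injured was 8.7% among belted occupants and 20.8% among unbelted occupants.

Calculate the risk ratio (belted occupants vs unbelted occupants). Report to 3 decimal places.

RR = 0.0870 / 0.2080 = 0.418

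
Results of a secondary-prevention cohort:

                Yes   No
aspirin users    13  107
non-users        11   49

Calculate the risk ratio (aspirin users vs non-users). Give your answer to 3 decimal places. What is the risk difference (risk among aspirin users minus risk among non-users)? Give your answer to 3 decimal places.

risk, aspirin users = 13/120 = 0.1083
risk, non-users = 11/60 = 0.1833
RR = 0.1083 / 0.1833 = 0.591
risk difference = 0.1083 − 0.1833 = -0.075

RR = 0.591; RD = -0.075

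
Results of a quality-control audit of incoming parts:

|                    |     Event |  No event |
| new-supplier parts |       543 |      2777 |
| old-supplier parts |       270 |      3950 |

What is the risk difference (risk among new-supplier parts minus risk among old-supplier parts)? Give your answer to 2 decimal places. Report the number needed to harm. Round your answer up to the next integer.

RD = 0.10; NNH = 11

risk, new-supplier parts = 543/3320 = 0.1636
risk, old-supplier parts = 270/4220 = 0.0640
risk difference = 0.1636 − 0.0640 = 0.10
absolute risk difference = 0.099573
1 / 0.099573 = 10.043 → round up → 11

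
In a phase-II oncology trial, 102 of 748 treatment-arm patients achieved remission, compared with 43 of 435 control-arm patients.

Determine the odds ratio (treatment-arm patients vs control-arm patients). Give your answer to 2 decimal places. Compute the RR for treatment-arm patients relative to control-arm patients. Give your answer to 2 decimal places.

OR = 1.44; RR = 1.38

odds, treatment-arm patients = 102/646 = 0.1579
odds, control-arm patients = 43/392 = 0.1097
OR = 0.1579 / 0.1097 = 1.44
risk, treatment-arm patients = 102/748 = 0.1364
risk, control-arm patients = 43/435 = 0.0989
RR = 0.1364 / 0.0989 = 1.38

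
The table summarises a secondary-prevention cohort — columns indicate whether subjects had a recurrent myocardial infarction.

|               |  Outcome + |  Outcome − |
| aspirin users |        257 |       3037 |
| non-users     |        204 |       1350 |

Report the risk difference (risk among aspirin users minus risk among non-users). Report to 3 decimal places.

risk, aspirin users = 257/3294 = 0.0780
risk, non-users = 204/1554 = 0.1313
risk difference = 0.0780 − 0.1313 = -0.053

RD ≈ -0.053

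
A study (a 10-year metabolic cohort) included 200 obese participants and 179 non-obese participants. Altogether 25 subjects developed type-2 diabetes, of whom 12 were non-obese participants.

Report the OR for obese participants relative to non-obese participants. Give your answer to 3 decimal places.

OR ≈ 0.967

obese participants with the outcome: 25 − 12 = 13
obese participants without the outcome: 200 − 13 = 187
non-obese participants without the outcome: 179 − 12 = 167
odds, obese participants = 13/187 = 0.0695
odds, non-obese participants = 12/167 = 0.0719
OR = 0.0695 / 0.0719 = 0.967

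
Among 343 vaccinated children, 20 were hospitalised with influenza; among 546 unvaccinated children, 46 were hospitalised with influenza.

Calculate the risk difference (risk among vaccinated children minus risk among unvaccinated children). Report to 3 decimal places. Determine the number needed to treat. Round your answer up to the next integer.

RD = -0.026; NNT = 39

risk, vaccinated children = 20/343 = 0.0583
risk, unvaccinated children = 46/546 = 0.0842
risk difference = 0.0583 − 0.0842 = -0.026
absolute risk difference = 0.025940
1 / 0.025940 = 38.551 → round up → 39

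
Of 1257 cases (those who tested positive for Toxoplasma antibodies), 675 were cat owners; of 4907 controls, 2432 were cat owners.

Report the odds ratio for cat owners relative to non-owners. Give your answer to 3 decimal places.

OR = (675 × 2475) / (2432 × 582) = 1670625/1415424 ≈ 1.180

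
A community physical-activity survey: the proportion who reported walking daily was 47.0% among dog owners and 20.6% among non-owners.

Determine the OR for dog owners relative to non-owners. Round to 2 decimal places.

OR ≈ 3.42

odds, dog owners = 0.4700/0.5300 = 0.8868
odds, non-owners = 0.2060/0.7940 = 0.2594
OR = 0.8868 / 0.2594 = 3.42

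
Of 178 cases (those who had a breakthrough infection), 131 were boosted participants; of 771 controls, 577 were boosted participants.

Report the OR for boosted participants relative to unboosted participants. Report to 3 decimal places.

0.937

odds, boosted participants = 131/577 = 0.2270
odds, unboosted participants = 47/194 = 0.2423
OR = 0.2270 / 0.2423 = 0.937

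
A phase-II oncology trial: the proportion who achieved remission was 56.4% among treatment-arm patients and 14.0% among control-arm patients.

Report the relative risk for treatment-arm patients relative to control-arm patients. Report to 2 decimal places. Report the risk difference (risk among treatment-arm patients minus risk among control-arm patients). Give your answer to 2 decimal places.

RR = 4.03; RD = 0.42

RR = 0.5640 / 0.1400 = 4.03
risk difference = 0.5640 − 0.1400 = 0.42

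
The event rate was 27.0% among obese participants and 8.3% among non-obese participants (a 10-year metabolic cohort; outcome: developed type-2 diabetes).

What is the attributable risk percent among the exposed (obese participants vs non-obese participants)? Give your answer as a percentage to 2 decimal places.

AR% = (0.2700 − 0.0830) / 0.2700 = 0.6926 → 69.26%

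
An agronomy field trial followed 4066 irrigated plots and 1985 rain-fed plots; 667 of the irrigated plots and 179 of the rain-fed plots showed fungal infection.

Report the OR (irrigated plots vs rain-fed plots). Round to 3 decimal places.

1.980

odds, irrigated plots = 667/3399 = 0.1962
odds, rain-fed plots = 179/1806 = 0.0991
OR = 0.1962 / 0.0991 = 1.980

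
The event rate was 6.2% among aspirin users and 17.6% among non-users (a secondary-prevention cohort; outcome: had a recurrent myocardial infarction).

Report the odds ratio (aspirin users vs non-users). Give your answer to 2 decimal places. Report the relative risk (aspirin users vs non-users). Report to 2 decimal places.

OR = 0.31; RR = 0.35

odds, aspirin users = 0.0620/0.9380 = 0.0661
odds, non-users = 0.1760/0.8240 = 0.2136
OR = 0.0661 / 0.2136 = 0.31
RR = 0.0620 / 0.1760 = 0.35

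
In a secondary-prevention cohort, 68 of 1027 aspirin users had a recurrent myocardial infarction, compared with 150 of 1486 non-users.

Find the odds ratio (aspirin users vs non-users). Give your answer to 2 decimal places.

OR: 0.63

odds, aspirin users = 68/959 = 0.0709
odds, non-users = 150/1336 = 0.1123
OR = 0.0709 / 0.1123 = 0.63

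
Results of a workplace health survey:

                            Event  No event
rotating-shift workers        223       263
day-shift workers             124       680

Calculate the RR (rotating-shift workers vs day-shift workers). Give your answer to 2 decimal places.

2.98

risk, rotating-shift workers = 223/486 = 0.4588
risk, day-shift workers = 124/804 = 0.1542
RR = 0.4588 / 0.1542 = 2.98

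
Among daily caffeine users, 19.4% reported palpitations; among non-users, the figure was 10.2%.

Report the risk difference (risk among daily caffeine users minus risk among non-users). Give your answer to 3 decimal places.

risk difference = 0.1940 − 0.1020 = 0.092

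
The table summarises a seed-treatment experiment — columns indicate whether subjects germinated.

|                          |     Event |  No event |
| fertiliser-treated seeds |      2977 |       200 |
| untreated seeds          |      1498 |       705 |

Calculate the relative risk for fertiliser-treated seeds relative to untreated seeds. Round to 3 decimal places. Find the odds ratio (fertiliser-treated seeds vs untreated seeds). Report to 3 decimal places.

risk, fertiliser-treated seeds = 2977/3177 = 0.9370
risk, untreated seeds = 1498/2203 = 0.6800
RR = 0.9370 / 0.6800 = 1.378
odds, fertiliser-treated seeds = 2977/200 = 14.8850
odds, untreated seeds = 1498/705 = 2.1248
OR = 14.8850 / 2.1248 = 7.005

RR = 1.378; OR = 7.005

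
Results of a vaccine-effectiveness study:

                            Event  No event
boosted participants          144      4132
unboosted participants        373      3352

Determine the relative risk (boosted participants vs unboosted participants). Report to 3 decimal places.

risk, boosted participants = 144/4276 = 0.03368
risk, unboosted participants = 373/3725 = 0.10013
RR = 0.03368 / 0.10013 = 0.336

0.336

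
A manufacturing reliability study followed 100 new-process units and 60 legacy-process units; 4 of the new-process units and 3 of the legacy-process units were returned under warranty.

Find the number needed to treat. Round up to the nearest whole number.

risk, new-process units = 4/100 = 0.040000
risk, legacy-process units = 3/60 = 0.050000
absolute risk difference = 0.010000
1 / 0.010000 = 100.000 → round up → 100

NNT: 100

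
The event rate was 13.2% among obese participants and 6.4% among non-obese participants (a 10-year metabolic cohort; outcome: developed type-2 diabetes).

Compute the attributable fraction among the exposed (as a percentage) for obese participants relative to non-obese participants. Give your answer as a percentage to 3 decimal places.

AR% = (0.1320 − 0.0640) / 0.1320 = 0.5152 → 51.515%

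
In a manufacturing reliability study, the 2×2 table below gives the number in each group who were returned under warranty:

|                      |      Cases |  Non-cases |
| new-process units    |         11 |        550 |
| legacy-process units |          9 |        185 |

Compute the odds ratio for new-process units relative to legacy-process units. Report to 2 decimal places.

odds, new-process units = 11/550 = 0.02000
odds, legacy-process units = 9/185 = 0.04865
OR = 0.02000 / 0.04865 = 0.41

OR ≈ 0.41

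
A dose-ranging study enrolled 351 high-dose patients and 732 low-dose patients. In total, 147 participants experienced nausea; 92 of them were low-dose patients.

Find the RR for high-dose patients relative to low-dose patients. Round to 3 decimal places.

RR = 1.247

high-dose patients with the outcome: 147 − 92 = 55
high-dose patients without the outcome: 351 − 55 = 296
low-dose patients without the outcome: 732 − 92 = 640
risk, high-dose patients = 55/351 = 0.1567
risk, low-dose patients = 92/732 = 0.1257
RR = 0.1567 / 0.1257 = 1.247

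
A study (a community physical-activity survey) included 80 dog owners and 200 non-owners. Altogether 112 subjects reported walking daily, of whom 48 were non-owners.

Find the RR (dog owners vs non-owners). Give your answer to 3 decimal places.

RR = 3.333

dog owners with the outcome: 112 − 48 = 64
dog owners without the outcome: 80 − 64 = 16
non-owners without the outcome: 200 − 48 = 152
risk, dog owners = 64/80 = 0.8000
risk, non-owners = 48/200 = 0.2400
RR = 0.8000 / 0.2400 = 3.333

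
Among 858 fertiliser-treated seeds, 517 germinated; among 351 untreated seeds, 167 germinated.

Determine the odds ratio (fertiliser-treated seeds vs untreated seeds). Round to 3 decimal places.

OR = (517 × 184) / (341 × 167) = 95128/56947 ≈ 1.670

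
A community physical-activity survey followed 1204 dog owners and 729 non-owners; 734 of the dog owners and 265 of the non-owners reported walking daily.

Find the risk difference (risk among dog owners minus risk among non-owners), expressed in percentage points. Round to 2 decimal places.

24.61

risk, dog owners = 734/1204 = 0.6096
risk, non-owners = 265/729 = 0.3635
risk difference = 0.6096 − 0.3635 = 0.2461 → 24.61 percentage points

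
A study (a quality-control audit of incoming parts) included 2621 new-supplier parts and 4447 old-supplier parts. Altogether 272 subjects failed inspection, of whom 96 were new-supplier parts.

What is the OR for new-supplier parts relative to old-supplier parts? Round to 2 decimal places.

new-supplier parts without the outcome: 2621 − 96 = 2525
old-supplier parts with the outcome: 272 − 96 = 176
old-supplier parts without the outcome: 4447 − 176 = 4271
OR = (96 × 4271) / (2525 × 176) = 410016/444400 ≈ 0.92

0.92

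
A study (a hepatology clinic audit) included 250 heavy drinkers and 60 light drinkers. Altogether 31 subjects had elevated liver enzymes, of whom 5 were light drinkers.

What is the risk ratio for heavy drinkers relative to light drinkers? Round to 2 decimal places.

heavy drinkers with the outcome: 31 − 5 = 26
heavy drinkers without the outcome: 250 − 26 = 224
light drinkers without the outcome: 60 − 5 = 55
risk, heavy drinkers = 26/250 = 0.1040
risk, light drinkers = 5/60 = 0.0833
RR = 0.1040 / 0.0833 = 1.25

1.25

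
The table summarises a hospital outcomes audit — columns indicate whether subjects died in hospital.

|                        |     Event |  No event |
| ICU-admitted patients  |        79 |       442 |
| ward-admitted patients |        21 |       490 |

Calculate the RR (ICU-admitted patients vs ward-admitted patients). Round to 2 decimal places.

RR ≈ 3.69

risk, ICU-admitted patients = 79/521 = 0.15163
risk, ward-admitted patients = 21/511 = 0.04110
RR = 0.15163 / 0.04110 = 3.69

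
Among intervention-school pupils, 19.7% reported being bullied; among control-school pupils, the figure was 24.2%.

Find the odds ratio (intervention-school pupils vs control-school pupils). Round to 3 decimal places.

odds, intervention-school pupils = 0.1970/0.8030 = 0.2453
odds, control-school pupils = 0.2420/0.7580 = 0.3193
OR = 0.2453 / 0.3193 = 0.768

0.768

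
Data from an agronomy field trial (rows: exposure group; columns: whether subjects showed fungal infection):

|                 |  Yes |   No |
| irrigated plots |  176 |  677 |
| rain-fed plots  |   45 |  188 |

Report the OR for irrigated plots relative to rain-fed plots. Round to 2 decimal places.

OR: 1.09

odds, irrigated plots = 176/677 = 0.2600
odds, rain-fed plots = 45/188 = 0.2394
OR = 0.2600 / 0.2394 = 1.09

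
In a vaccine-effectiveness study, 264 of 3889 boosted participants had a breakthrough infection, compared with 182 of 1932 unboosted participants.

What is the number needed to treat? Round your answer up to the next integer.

risk, boosted participants = 264/3889 = 0.067884
risk, unboosted participants = 182/1932 = 0.094203
absolute risk difference = 0.026319
1 / 0.026319 = 37.995 → round up → 38

38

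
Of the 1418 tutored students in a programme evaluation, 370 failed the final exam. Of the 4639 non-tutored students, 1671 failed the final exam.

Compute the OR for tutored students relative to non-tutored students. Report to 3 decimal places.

0.627

odds, tutored students = 370/1048 = 0.3531
odds, non-tutored students = 1671/2968 = 0.5630
OR = 0.3531 / 0.5630 = 0.627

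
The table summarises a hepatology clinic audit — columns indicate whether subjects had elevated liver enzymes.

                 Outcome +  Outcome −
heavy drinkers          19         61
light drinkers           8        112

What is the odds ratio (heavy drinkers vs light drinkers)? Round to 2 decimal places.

odds, heavy drinkers = 19/61 = 0.3115
odds, light drinkers = 8/112 = 0.0714
OR = 0.3115 / 0.0714 = 4.36

OR ≈ 4.36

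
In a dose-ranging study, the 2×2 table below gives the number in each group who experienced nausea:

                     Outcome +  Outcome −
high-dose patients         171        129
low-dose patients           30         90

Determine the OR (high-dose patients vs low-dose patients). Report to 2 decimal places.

OR = (171 × 90) / (129 × 30) = 15390/3870 ≈ 3.98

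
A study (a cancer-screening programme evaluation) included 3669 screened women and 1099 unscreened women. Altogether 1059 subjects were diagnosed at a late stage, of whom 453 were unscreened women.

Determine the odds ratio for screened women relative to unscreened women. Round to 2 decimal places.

screened women with the outcome: 1059 − 453 = 606
screened women without the outcome: 3669 − 606 = 3063
unscreened women without the outcome: 1099 − 453 = 646
odds, screened women = 606/3063 = 0.1978
odds, unscreened women = 453/646 = 0.7012
OR = 0.1978 / 0.7012 = 0.28

0.28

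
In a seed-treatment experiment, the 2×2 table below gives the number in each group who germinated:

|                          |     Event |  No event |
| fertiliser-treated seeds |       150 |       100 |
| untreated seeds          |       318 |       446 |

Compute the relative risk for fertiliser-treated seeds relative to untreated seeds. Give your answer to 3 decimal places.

RR ≈ 1.442

risk, fertiliser-treated seeds = 150/250 = 0.6000
risk, untreated seeds = 318/764 = 0.4162
RR = 0.6000 / 0.4162 = 1.442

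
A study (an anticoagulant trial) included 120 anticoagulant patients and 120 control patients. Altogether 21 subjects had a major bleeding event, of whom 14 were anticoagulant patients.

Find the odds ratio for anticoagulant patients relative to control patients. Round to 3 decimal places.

2.132

anticoagulant patients without the outcome: 120 − 14 = 106
control patients with the outcome: 21 − 14 = 7
control patients without the outcome: 120 − 7 = 113
OR = (14 × 113) / (106 × 7) = 1582/742 ≈ 2.132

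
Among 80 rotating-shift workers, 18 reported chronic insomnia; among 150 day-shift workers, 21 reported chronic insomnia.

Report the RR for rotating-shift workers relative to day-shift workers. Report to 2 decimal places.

risk, rotating-shift workers = 18/80 = 0.2250
risk, day-shift workers = 21/150 = 0.1400
RR = 0.2250 / 0.1400 = 1.61

RR = 1.61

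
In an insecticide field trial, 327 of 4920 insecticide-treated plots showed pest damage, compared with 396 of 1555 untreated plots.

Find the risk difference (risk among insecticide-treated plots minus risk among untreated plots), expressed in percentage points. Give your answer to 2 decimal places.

risk, insecticide-treated plots = 327/4920 = 0.0665
risk, untreated plots = 396/1555 = 0.2547
risk difference = 0.0665 − 0.2547 = -0.1882 → -18.82 percentage points

-18.82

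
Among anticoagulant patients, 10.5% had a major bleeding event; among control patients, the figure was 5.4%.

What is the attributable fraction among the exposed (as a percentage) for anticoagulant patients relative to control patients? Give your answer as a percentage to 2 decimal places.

AR% = (0.1050 − 0.0540) / 0.1050 = 0.4857 → 48.57%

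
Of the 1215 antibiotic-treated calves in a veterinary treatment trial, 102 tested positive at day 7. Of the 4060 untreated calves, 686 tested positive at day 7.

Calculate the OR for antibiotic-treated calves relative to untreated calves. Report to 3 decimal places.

OR = (102 × 3374) / (1113 × 686) = 344148/763518 ≈ 0.451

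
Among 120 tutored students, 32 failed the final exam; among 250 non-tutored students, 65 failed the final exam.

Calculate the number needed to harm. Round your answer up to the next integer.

risk, tutored students = 32/120 = 0.266667
risk, non-tutored students = 65/250 = 0.260000
absolute risk difference = 0.006667
1 / 0.006667 = 149.993 → round up → 150

150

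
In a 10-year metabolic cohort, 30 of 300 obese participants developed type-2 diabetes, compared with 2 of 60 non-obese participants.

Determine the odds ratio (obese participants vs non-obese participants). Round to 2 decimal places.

odds, obese participants = 30/270 = 0.11111
odds, non-obese participants = 2/58 = 0.03448
OR = 0.11111 / 0.03448 = 3.22

OR: 3.22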